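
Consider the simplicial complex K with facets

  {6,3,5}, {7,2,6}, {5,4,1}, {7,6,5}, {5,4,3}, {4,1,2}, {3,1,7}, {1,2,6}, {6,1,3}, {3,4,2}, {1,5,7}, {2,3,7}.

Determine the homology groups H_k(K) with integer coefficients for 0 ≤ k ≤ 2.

K has 7 vertices, 18 edges, 12 triangles.
rank ∂_0 = 0, rank ∂_1 = 6 ⇒ b_0 = 7 − 0 − 6 = 1; all invariant factors of ∂_1 are 1 so no torsion. So H_0 = Z.
rank ∂_1 = 6, rank ∂_2 = 12 ⇒ b_1 = 18 − 6 − 12 = 0; ∂_2 has invariant factor(s) [2] giving torsion. So H_1 = Z/2.
rank ∂_2 = 12, rank ∂_3 = 0 ⇒ b_2 = 12 − 12 − 0 = 0. So H_2 = 0.

H_0 ≅ Z,  H_1 ≅ Z/2,  H_2 = 0.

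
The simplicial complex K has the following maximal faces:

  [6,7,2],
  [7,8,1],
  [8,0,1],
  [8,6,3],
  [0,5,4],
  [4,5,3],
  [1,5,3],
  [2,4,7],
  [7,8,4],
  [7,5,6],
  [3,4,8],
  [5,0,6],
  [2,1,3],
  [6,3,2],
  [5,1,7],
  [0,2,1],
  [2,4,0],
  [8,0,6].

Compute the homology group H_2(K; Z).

H_2 = Z.

K has 9 vertices, 27 edges, 18 triangles.
rank ∂_2 = 17, rank ∂_3 = 0 ⇒ b_2 = 18 − 17 − 0 = 1. So H_2 = Z.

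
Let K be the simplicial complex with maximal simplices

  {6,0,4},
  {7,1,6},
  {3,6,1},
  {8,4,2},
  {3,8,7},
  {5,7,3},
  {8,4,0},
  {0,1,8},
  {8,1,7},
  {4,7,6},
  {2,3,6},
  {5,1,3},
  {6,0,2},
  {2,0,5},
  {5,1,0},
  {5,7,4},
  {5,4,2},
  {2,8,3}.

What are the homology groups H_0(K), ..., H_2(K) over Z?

Order the vertices as 0 < 1 < 2 < 3 < 4 < 5 < 6 < 7 < 8. Listing each simplex with vertices in this order, K has dimension 2 with simplices:

  0-simplices (9): [0], [1], [2], [3], [4], [5], [6], [7], [8]
  1-simplices (27): (27 of them)
  2-simplices (18): [0,1,5], [0,1,8], [0,2,5], [0,2,6], [0,4,6], [0,4,8], [1,3,5], [1,3,6], [1,6,7], [1,7,8], [2,3,6], [2,3,8], [2,4,5], [2,4,8], [3,5,7], [3,7,8], [4,5,7], [4,6,7]

giving chain groups C_0 ≅ Z^9, C_1 ≅ Z^27, C_2 ≅ Z^18.

The boundary map ∂_1: C_1 → C_0 maps an edge to its endpoints' difference, ∂[p,q] = q − p. For instance
  ∂[0,5] = [5] − [0].
The resulting 9×27 matrix has rank 8, and its Smith normal form has invariant factors (1,1,1,1,1,1,1,1).

Boundary ∂_2: C_2 → C_1 acts by ∂[p,q,r] = [q,r] − [p,r] + [p,q]. For instance
  ∂[1,6,7] = [6,7] − [1,7] + [1,6],
  ∂[4,5,7] = [5,7] − [4,7] + [4,5].
The 27×18 boundary matrix has rank 18 and Smith normal form diag(1,1,1,1,1,1,1,1,1,1,1,1,1,1,1,1,1,2).

From H_k ≅ ker(∂_k) / im(∂_{k+1}) we obtain:

  H_0: rank C_0 − rank ∂_1 = 9 − 8 = 1, and the invariant factors of ∂_1 are all 1, so H_0 ≅ Z.
  H_1: rank ker ∂_1 − rank ∂_2 = (27 − 8) − 18 = 1, and ∂_2 has invariant factor 2 > 1, so H_1 ≅ Z ⊕ Z/2Z.
  H_2: rank ker ∂_2 − rank ∂_3 = (18 − 18) − 0 = 0, and there is no ∂_3, so H_2 ≅ 0.

As a check, the Euler characteristic is 9 − 27 + 18 = 0, which agrees with 1 − 1 + 0 = 0.

H_0 = Z,  H_1 = Z ⊕ Z/2Z,  H_2 = 0.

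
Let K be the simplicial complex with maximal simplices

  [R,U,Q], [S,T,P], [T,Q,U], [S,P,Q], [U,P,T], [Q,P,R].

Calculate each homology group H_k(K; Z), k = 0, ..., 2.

H_0 ≅ Z,  H_1 ≅ Z,  H_2 = 0.

Fix the vertex order P < Q < R < S < T < U and write every simplex with vertices in increasing order. Then dim K = 2 and the simplices of K are:

  0-simplices (6): P, Q, R, S, T, U
  1-simplices (12): PQ, PR, PS, PT, PU, QR, QS, QT, QU, RU, ST, TU
  2-simplices (6): PQR, PQS, PST, PTU, QRU, QTU

giving chain groups C_0 ≅ Z^6, C_1 ≅ Z^12, C_2 ≅ Z^6.

The boundary map ∂_1: C_1 → C_0 maps an edge to its endpoints' difference, ∂[p,q] = q − p.
The resulting 6×12 matrix has rank 5, and its Smith normal form has invariant factors (1,1,1,1,1).

∂_2: C_2 → C_1 sends each 2-simplex [p,q,r] to [q,r] − [p,r] + [p,q]. For instance
  ∂PST = ST − PT + PS,
  ∂PQS = QS − PS + PQ.
As a 12×6 matrix over Z this has rank 6, with invariant factors (1,1,1,1,1,1).

Computing H_k = (kernel of ∂_k) / (image of ∂_{k+1}):

  H_0: rank C_0 − rank ∂_1 = 6 − 5 = 1, and the invariant factors of ∂_1 are all 1, so H_0 ≅ Z.
  H_1: rank ker ∂_1 − rank ∂_2 = (12 − 5) − 6 = 1, and the invariant factors of ∂_2 are all 1, so H_1 ≅ Z.
  H_2: rank ker ∂_2 − rank ∂_3 = (6 − 6) − 0 = 0, and there is no ∂_3, so H_2 ≅ 0.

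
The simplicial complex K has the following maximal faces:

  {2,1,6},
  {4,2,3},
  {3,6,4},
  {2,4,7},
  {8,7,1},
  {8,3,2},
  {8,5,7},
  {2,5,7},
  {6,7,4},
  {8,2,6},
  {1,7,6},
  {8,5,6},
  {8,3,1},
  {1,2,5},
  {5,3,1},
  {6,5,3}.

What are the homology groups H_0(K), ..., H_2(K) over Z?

We work with the vertex ordering 1 < 2 < 3 < 4 < 5 < 6 < 7 < 8. The simplices of K, each written with vertices in increasing order, are:

  0-simplices (8): [1], [2], [3], [4], [5], [6], [7], [8]
  1-simplices (24): (24 of them)
  2-simplices (16): [1,2,5], [1,2,6], [1,3,5], [1,3,8], [1,6,7], [1,7,8], [2,3,4], [2,3,8], [2,4,7], [2,5,7], [2,6,8], [3,4,6], [3,5,6], [4,6,7], [5,6,8], [5,7,8]

Hence C_0 ≅ Z^8, C_1 ≅ Z^24, C_2 ≅ Z^16.

∂_1: C_1 → C_0 sends each edge [p,q] (with p < q) to q − p.
The resulting 8×24 matrix has rank 7, and its Smith normal form has invariant factors (1,1,1,1,1,1,1).

The boundary map ∂_2: C_2 → C_1 sends each 2-simplex [p,q,r] to [q,r] − [p,r] + [p,q]. For instance
  ∂[4,6,7] = [6,7] − [4,7] + [4,6],
  ∂[3,4,6] = [4,6] − [3,6] + [3,4].
This gives a 24×16 integer matrix of rank 15; reducing to Smith normal form yields diagonal entries (1,1,1,1,1,1,1,1,1,1,1,1,1,1,1).

Now H_k = ker ∂_k / im ∂_{k+1}, so:

  H_0: rank C_0 − rank ∂_1 = 8 − 7 = 1, and the invariant factors of ∂_1 are all 1, so H_0 = Z.
  H_1: rank ker ∂_1 − rank ∂_2 = (24 − 7) − 15 = 2, and the invariant factors of ∂_2 are all 1, so H_1 = Z^2.
  H_2: rank ker ∂_2 − rank ∂_3 = (16 − 15) − 0 = 1, and there is no ∂_3, so H_2 = Z.

As a check, the Euler characteristic is 8 − 24 + 16 = 0, which agrees with 1 − 2 + 1 = 0.

H_0 ≅ Z,  H_1 ≅ Z^2,  H_2 ≅ Z.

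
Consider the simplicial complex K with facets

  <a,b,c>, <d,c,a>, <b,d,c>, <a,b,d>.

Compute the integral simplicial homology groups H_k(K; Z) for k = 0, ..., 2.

H_0 = Z,  H_1 = 0,  H_2 = Z.

K has 4 vertices, 6 edges, 4 triangles.
rank ∂_0 = 0, rank ∂_1 = 3 ⇒ b_0 = 4 − 0 − 3 = 1; all invariant factors of ∂_1 are 1 so no torsion. So H_0 ≅ Z.
rank ∂_1 = 3, rank ∂_2 = 3 ⇒ b_1 = 6 − 3 − 3 = 0; all invariant factors of ∂_2 are 1 so no torsion. So H_1 ≅ 0.
rank ∂_2 = 3, rank ∂_3 = 0 ⇒ b_2 = 4 − 3 − 0 = 1. So H_2 ≅ Z.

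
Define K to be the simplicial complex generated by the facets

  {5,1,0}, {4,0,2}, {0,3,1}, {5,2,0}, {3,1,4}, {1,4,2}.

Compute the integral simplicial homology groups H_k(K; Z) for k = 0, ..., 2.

Take the total order 0 < 1 < 2 < 3 < 4 < 5 on the vertex set. Then K (dimension 2) consists of the simplices:

  0-simplices (6): [0], [1], [2], [3], [4], [5]
  1-simplices (12): [0,1], [0,2], [0,3], [0,4], [0,5], [1,2], [1,3], [1,4], [1,5], [2,4], [2,5], [3,4]
  2-simplices (6): [0,1,3], [0,1,5], [0,2,4], [0,2,5], [1,2,4], [1,3,4]

giving chain groups C_0 ≅ Z^6, C_1 ≅ Z^12, C_2 ≅ Z^6.

Boundary ∂_1: C_1 → C_0 is given by ∂[p,q] = [q] − [p].
This gives a 6×12 integer matrix of rank 5; reducing to Smith normal form yields diagonal entries (1,1,1,1,1).

∂_2: C_2 → C_1 sends each 2-simplex [p,q,r] to [q,r] − [p,r] + [p,q]. For instance
  ∂[0,1,5] = [1,5] − [0,5] + [0,1],
  ∂[0,2,5] = [2,5] − [0,5] + [0,2].
As a 12×6 matrix over Z this has rank 6, with invariant factors (1,1,1,1,1,1).

Reading off H_k = ker ∂_k / im ∂_{k+1}:

  H_0: rank C_0 − rank ∂_1 = 6 − 5 = 1, and the invariant factors of ∂_1 are all 1, so H_0 ≅ Z.
  H_1: rank ker ∂_1 − rank ∂_2 = (12 − 5) − 6 = 1, and the invariant factors of ∂_2 are all 1, so H_1 ≅ Z.
  H_2: rank ker ∂_2 − rank ∂_3 = (6 − 6) − 0 = 0, and there is no ∂_3, so H_2 ≅ 0.

H_0 ≅ Z,  H_1 ≅ Z,  H_2 = 0.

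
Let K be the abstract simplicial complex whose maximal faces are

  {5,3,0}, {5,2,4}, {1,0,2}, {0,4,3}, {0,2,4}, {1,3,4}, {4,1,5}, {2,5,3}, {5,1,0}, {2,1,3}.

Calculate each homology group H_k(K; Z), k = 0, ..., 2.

H_0 = Z,  H_1 = Z/2Z,  H_2 = 0.

We work with the vertex ordering 0 < 1 < 2 < 3 < 4 < 5. The simplices of K, each written with vertices in increasing order, are:

  0-simplices (6): [0], [1], [2], [3], [4], [5]
  1-simplices (15): [0,1], [0,2], [0,3], [0,4], [0,5], [1,2], [1,3], [1,4], [1,5], [2,3], [2,4], [2,5], [3,4], [3,5], [4,5]
  2-simplices (10): [0,1,2], [0,1,5], [0,2,4], [0,3,4], [0,3,5], [1,2,3], [1,3,4], [1,4,5], [2,3,5], [2,4,5]

Hence C_0 ≅ Z^6, C_1 ≅ Z^15, C_2 ≅ Z^10.

∂_1: C_1 → C_0 sends each edge [p,q] (with p < q) to q − p.
The resulting 6×15 matrix has rank 5, and its Smith normal form has invariant factors (1,1,1,1,1).

Boundary ∂_2: C_2 → C_1 sends each 2-simplex [p,q,r] to [q,r] − [p,r] + [p,q]. For instance
  ∂[1,2,3] = [2,3] − [1,3] + [1,2],
  ∂[0,1,2] = [1,2] − [0,2] + [0,1].
The 15×10 boundary matrix has rank 10 and Smith normal form diag(1,1,1,1,1,1,1,1,1,2).

Reading off H_k = ker ∂_k / im ∂_{k+1}:

  H_0: rank C_0 − rank ∂_1 = 6 − 5 = 1, and the invariant factors of ∂_1 are all 1, so H_0 ≅ Z.
  H_1: rank ker ∂_1 − rank ∂_2 = (15 − 5) − 10 = 0, and ∂_2 has invariant factor 2 > 1, so H_1 ≅ Z/2Z.
  H_2: rank ker ∂_2 − rank ∂_3 = (10 − 10) − 0 = 0, and there is no ∂_3, so H_2 ≅ 0.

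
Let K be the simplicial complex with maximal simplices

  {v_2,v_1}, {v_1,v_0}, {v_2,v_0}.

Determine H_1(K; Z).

Take the total order v_0 < v_1 < v_2 on the vertex set. Then K (dimension 1) consists of the simplices:

  0-simplices (3): [v_0], [v_1], [v_2]
  1-simplices (3): [v_0,v_1], [v_0,v_2], [v_1,v_2]

giving chain groups C_0 ≅ Z^3, C_1 ≅ Z^3.

Boundary ∂_1: C_1 → C_0 maps an edge to its endpoints' difference, ∂[p,q] = q − p. For instance
  ∂[v_1,v_2] = [v_2] − [v_1].
The 3×3 boundary matrix has rank 2 and Smith normal form diag(1,1).

From H_k ≅ ker(∂_k) / im(∂_{k+1}) we obtain:

  H_1: rank ker ∂_1 − rank ∂_2 = (3 − 2) − 0 = 1, and there is no ∂_2, so H_1 ≅ Z.

H_1 = Z.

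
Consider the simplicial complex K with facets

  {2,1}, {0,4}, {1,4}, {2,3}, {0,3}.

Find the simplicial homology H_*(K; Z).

H_0 = Z,  H_1 = Z.

Take the total order 0 < 1 < 2 < 3 < 4 on the vertex set. Then K (dimension 1) consists of the simplices:

  0-simplices (5): [0], [1], [2], [3], [4]
  1-simplices (5): [0,3], [0,4], [1,2], [1,4], [2,3]

Hence C_0 ≅ Z^5, C_1 ≅ Z^5.

Boundary ∂_1: C_1 → C_0 is given by ∂[p,q] = [q] − [p]. For instance
  ∂[1,2] = [2] − [1].
This gives a 5×5 integer matrix of rank 4; reducing to Smith normal form yields diagonal entries (1,1,1,1).

Now H_k = ker ∂_k / im ∂_{k+1}, so:

  H_0: rank C_0 − rank ∂_1 = 5 − 4 = 1, and the invariant factors of ∂_1 are all 1, so H_0 ≅ Z.
  H_1: rank ker ∂_1 − rank ∂_2 = (5 − 4) − 0 = 1, and there is no ∂_2, so H_1 ≅ Z.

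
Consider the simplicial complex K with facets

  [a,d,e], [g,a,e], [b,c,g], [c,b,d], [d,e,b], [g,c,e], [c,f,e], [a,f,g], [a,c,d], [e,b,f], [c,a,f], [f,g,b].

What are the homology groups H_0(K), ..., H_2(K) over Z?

H_0 ≅ Z,  H_1 ≅ Z/2,  H_2 = 0.

K has 7 vertices, 18 edges, 12 triangles.
rank ∂_0 = 0, rank ∂_1 = 6 ⇒ b_0 = 7 − 0 − 6 = 1; all invariant factors of ∂_1 are 1 so no torsion. So H_0 = Z.
rank ∂_1 = 6, rank ∂_2 = 12 ⇒ b_1 = 18 − 6 − 12 = 0; ∂_2 has invariant factor(s) [2] giving torsion. So H_1 = Z/2.
rank ∂_2 = 12, rank ∂_3 = 0 ⇒ b_2 = 12 − 12 − 0 = 0. So H_2 = 0.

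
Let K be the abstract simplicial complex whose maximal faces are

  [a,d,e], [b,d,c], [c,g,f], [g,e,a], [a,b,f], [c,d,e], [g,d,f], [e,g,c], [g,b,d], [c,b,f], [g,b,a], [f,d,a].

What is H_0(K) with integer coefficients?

H_0 ≅ Z.

K has 7 vertices, 18 edges, 12 triangles.
rank ∂_0 = 0, rank ∂_1 = 6 ⇒ b_0 = 7 − 0 − 6 = 1; all invariant factors of ∂_1 are 1 so no torsion. So H_0 = Z.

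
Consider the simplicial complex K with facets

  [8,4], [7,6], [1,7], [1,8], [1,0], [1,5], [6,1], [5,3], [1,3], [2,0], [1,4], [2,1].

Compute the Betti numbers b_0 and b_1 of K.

Fix the vertex order 0 < 1 < 2 < 3 < 4 < 5 < 6 < 7 < 8 and write every simplex with vertices in increasing order. Then dim K = 1 and the simplices of K are:

  0-simplices (9): [0], [1], [2], [3], [4], [5], [6], [7], [8]
  1-simplices (12): [0,1], [0,2], [1,2], [1,3], [1,4], [1,5], [1,6], [1,7], [1,8], [3,5], [4,8], [6,7]

so the chain groups are C_0 ≅ Z^9, C_1 ≅ Z^12.

Boundary ∂_1: C_1 → C_0 sends each edge [p,q] (with p < q) to q − p. For instance
  ∂[0,2] = [2] − [0].
The resulting 9×12 matrix has rank 8, and its Smith normal form has invariant factors (1,1,1,1,1,1,1,1).

Reading off H_k = ker ∂_k / im ∂_{k+1}:

  H_0: rank C_0 − rank ∂_1 = 9 − 8 = 1, and the invariant factors of ∂_1 are all 1, so H_0 = Z.
  H_1: rank ker ∂_1 − rank ∂_2 = (12 − 8) − 0 = 4, and there is no ∂_2, so H_1 = Z^4.

Hence the Betti numbers are b_0 = 1, b_1 = 4.

b_0 = 1, b_1 = 4.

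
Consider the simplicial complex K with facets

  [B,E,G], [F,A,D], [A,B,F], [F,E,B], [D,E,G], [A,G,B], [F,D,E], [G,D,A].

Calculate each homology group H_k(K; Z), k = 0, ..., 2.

H_0 = Z,  H_1 = 0,  H_2 = Z.

Fix the vertex order A < B < D < E < F < G and write every simplex with vertices in increasing order. Then dim K = 2 and the simplices of K are:

  0-simplices (6): A, B, D, E, F, G
  1-simplices (12): AB, AD, AF, AG, BE, BF, BG, DE, DF, DG, EF, EG
  2-simplices (8): ABF, ABG, ADF, ADG, BEF, BEG, DEF, DEG

Hence C_0 ≅ Z^6, C_1 ≅ Z^12, C_2 ≅ Z^8.

The boundary map ∂_1: C_1 → C_0 sends each edge [p,q] (with p < q) to q − p. For instance
  ∂AF = F − A.
The 6×12 boundary matrix has rank 5 and Smith normal form diag(1,1,1,1,1).

The boundary map ∂_2: C_2 → C_1 maps a triangle to the signed sum of its edges. For instance
  ∂ABF = BF − AF + AB,
  ∂BEG = EG − BG + BE.
As a 12×8 matrix over Z this has rank 7, with invariant factors (1,1,1,1,1,1,1).

From H_k ≅ ker(∂_k) / im(∂_{k+1}) we obtain:

  H_0: rank C_0 − rank ∂_1 = 6 − 5 = 1, and the invariant factors of ∂_1 are all 1, so H_0 ≅ Z.
  H_1: rank ker ∂_1 − rank ∂_2 = (12 − 5) − 7 = 0, and the invariant factors of ∂_2 are all 1, so H_1 ≅ 0.
  H_2: rank ker ∂_2 − rank ∂_3 = (8 − 7) − 0 = 1, and there is no ∂_3, so H_2 ≅ Z.

(K is a triangulation of the 2-sphere S^2.)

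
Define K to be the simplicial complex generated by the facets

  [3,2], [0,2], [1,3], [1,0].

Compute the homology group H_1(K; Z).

H_1 ≅ Z.

K has 4 vertices, 4 edges.
rank ∂_1 = 3, rank ∂_2 = 0 ⇒ b_1 = 4 − 3 − 0 = 1. So H_1 = Z.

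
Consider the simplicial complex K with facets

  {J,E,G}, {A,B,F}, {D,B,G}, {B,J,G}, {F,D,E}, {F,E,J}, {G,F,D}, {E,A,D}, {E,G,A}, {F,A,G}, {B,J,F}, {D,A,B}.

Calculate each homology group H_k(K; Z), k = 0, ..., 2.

We work with the vertex ordering A < B < D < E < F < G < J. The simplices of K, each written with vertices in increasing order, are:

  0-simplices (7): A, B, D, E, F, G, J
  1-simplices (18): AB, AD, AE, AF, AG, BD, BF, BG, BJ, DE, DF, DG, EF, EG, EJ, FG, FJ, GJ
  2-simplices (12): ABD, ABF, ADE, AEG, AFG, BDG, BFJ, BGJ, DEF, DFG, EFJ, EGJ

so the chain groups are C_0 ≅ Z^7, C_1 ≅ Z^18, C_2 ≅ Z^12.

Boundary ∂_1: C_1 → C_0 sends each edge [p,q] (with p < q) to q − p. For instance
  ∂GJ = J − G.
As a 7×18 matrix over Z this has rank 6, with invariant factors (1,1,1,1,1,1).

∂_2: C_2 → C_1 sends each 2-simplex [p,q,r] to [q,r] − [p,r] + [p,q]. For instance
  ∂DFG = FG − DG + DF,
  ∂DEF = EF − DF + DE.
The 18×12 boundary matrix has rank 12 and Smith normal form diag(1,1,1,1,1,1,1,1,1,1,1,2).

Reading off H_k = ker ∂_k / im ∂_{k+1}:

  H_0: rank C_0 − rank ∂_1 = 7 − 6 = 1, and the invariant factors of ∂_1 are all 1, so H_0 ≅ Z.
  H_1: rank ker ∂_1 − rank ∂_2 = (18 − 6) − 12 = 0, and ∂_2 has invariant factor 2 > 1, so H_1 ≅ Z_2.
  H_2: rank ker ∂_2 − rank ∂_3 = (12 − 12) − 0 = 0, and there is no ∂_3, so H_2 ≅ 0.

As a check, the Euler characteristic is 7 − 18 + 12 = 1, which agrees with 1 − 0 + 0 = 1.
(K is a triangulation of the real projective plane RP^2.)

H_0 = Z,  H_1 = Z_2,  H_2 = 0.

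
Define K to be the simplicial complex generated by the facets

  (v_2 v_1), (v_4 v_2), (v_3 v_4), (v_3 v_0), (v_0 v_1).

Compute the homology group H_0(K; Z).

H_0 ≅ Z.

We work with the vertex ordering v_0 < v_1 < v_2 < v_3 < v_4. The simplices of K, each written with vertices in increasing order, are:

  0-simplices (5): [v_0], [v_1], [v_2], [v_3], [v_4]
  1-simplices (5): [v_0,v_1], [v_0,v_3], [v_1,v_2], [v_2,v_4], [v_3,v_4]

Hence C_0 ≅ Z^5, C_1 ≅ Z^5.

∂_1: C_1 → C_0 sends each edge [p,q] (with p < q) to q − p. For instance
  ∂[v_0,v_1] = [v_1] − [v_0].
The 5×5 boundary matrix has rank 4 and Smith normal form diag(1,1,1,1).

Reading off H_k = ker ∂_k / im ∂_{k+1}:

  H_0: rank C_0 − rank ∂_1 = 5 − 4 = 1, and the invariant factors of ∂_1 are all 1, so H_0 = Z.

(K is a triangulation of the circle S^1.)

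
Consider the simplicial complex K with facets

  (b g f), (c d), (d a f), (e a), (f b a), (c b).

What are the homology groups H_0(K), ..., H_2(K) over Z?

H_0 ≅ Z,  H_1 ≅ Z,  H_2 = 0.

Fix the vertex order a < b < c < d < e < f < g and write every simplex with vertices in increasing order. Then dim K = 2 and the simplices of K are:

  0-simplices (7): a, b, c, d, e, f, g
  1-simplices (10): ab, ad, ae, af, bc, bf, bg, cd, df, fg
  2-simplices (3): abf, adf, bfg

giving chain groups C_0 ≅ Z^7, C_1 ≅ Z^10, C_2 ≅ Z^3.

Boundary ∂_1: C_1 → C_0 sends each edge [p,q] (with p < q) to q − p. For instance
  ∂ae = e − a.
The 7×10 boundary matrix has rank 6 and Smith normal form diag(1,1,1,1,1,1).

The boundary map ∂_2: C_2 → C_1 maps a triangle to the signed sum of its edges. For instance
  ∂bfg = fg − bg + bf,
  ∂adf = df − af + ad.
As a 10×3 matrix over Z this has rank 3, with invariant factors (1,1,1).

From H_k ≅ ker(∂_k) / im(∂_{k+1}) we obtain:

  H_0: rank C_0 − rank ∂_1 = 7 − 6 = 1, and the invariant factors of ∂_1 are all 1, so H_0 ≅ Z.
  H_1: rank ker ∂_1 − rank ∂_2 = (10 − 6) − 3 = 1, and the invariant factors of ∂_2 are all 1, so H_1 ≅ Z.
  H_2: rank ker ∂_2 − rank ∂_3 = (3 − 3) − 0 = 0, and there is no ∂_3, so H_2 ≅ 0.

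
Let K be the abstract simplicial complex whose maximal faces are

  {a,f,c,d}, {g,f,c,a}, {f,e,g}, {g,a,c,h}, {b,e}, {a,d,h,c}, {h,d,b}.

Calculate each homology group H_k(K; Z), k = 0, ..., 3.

H_0 ≅ Z,  H_1 ≅ Z,  H_2 = 0,  H_3 = 0.

We work with the vertex ordering a < b < c < d < e < f < g < h. The simplices of K, each written with vertices in increasing order, are:

  0-simplices (8): a, b, c, d, e, f, g, h
  1-simplices (18): ac, ad, af, ag, ah, bd, be, bh, cd, cf, cg, ch, df, dh, ef, eg, fg, gh
  2-simplices (14): acd, acf, acg, ach, adf, adh, afg, agh, bdh, cdf, cdh, cfg, cgh, efg
  3-simplices (4): acdf, acdh, acfg, acgh

Hence C_0 ≅ Z^8, C_1 ≅ Z^18, C_2 ≅ Z^14, C_3 ≅ Z^4.

Boundary ∂_1: C_1 → C_0 sends each edge [p,q] (with p < q) to q − p. For instance
  ∂fg = g − f.
The 8×18 boundary matrix has rank 7 and Smith normal form diag(1,1,1,1,1,1,1).

Boundary ∂_2: C_2 → C_1 acts by ∂[p,q,r] = [q,r] − [p,r] + [p,q]. For instance
  ∂cfg = fg − cg + cf,
  ∂agh = gh − ah + ag.
As a 18×14 matrix over Z this has rank 10, with invariant factors (1,1,1,1,1,1,1,1,1,1).

The boundary map ∂_3: C_3 → C_2 sends each 3-simplex σ to the alternating sum Σ_i (−1)^i (σ with its i-th vertex removed). For instance
  ∂acfg = cfg − afg + acg − acf,
  ∂acdf = cdf − adf + acf − acd.
The resulting 14×4 matrix has rank 4, and its Smith normal form has invariant factors (1,1,1,1).

From H_k ≅ ker(∂_k) / im(∂_{k+1}) we obtain:

  H_0: rank C_0 − rank ∂_1 = 8 − 7 = 1, and the invariant factors of ∂_1 are all 1, so H_0 = Z.
  H_1: rank ker ∂_1 − rank ∂_2 = (18 − 7) − 10 = 1, and the invariant factors of ∂_2 are all 1, so H_1 = Z.
  H_2: rank ker ∂_2 − rank ∂_3 = (14 − 10) − 4 = 0, and the invariant factors of ∂_3 are all 1, so H_2 = 0.
  H_3: rank ker ∂_3 − rank ∂_4 = (4 − 4) − 0 = 0, and there is no ∂_4, so H_3 = 0.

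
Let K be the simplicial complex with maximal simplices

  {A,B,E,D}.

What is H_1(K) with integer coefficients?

Fix the vertex order A < B < D < E and write every simplex with vertices in increasing order. Then dim K = 3 and the simplices of K are:

  0-simplices (4): A, B, D, E
  1-simplices (6): AB, AD, AE, BD, BE, DE
  2-simplices (4): ABD, ABE, ADE, BDE
  3-simplices (1): ABDE

Hence C_0 ≅ Z^4, C_1 ≅ Z^6, C_2 ≅ Z^4, C_3 ≅ Z^1.

Boundary ∂_1: C_1 → C_0 maps an edge to its endpoints' difference, ∂[p,q] = q − p.
This gives a 4×6 integer matrix of rank 3; reducing to Smith normal form yields diagonal entries (1,1,1).

The boundary map ∂_2: C_2 → C_1 maps a triangle to the signed sum of its edges. For instance
  ∂ABE = BE − AE + AB,
  ∂BDE = DE − BE + BD.
The resulting 6×4 matrix has rank 3, and its Smith normal form has invariant factors (1,1,1).

∂_3: C_3 → C_2 sends each 3-simplex σ to the alternating sum Σ_i (−1)^i (σ with its i-th vertex removed). For instance
  ∂ABDE = BDE − ADE + ABE − ABD.
This gives a 4×1 integer matrix of rank 1; reducing to Smith normal form yields diagonal entries (1).

Now H_k = ker ∂_k / im ∂_{k+1}, so:

  H_1: rank ker ∂_1 − rank ∂_2 = (6 − 3) − 3 = 0, and the invariant factors of ∂_2 are all 1, so H_1 ≅ 0.

H_1 ≅ 0.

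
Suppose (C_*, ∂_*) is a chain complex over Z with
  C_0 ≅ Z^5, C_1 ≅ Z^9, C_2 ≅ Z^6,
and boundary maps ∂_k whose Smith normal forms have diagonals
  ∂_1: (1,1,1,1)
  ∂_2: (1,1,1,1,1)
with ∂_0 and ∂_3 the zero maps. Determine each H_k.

H_0 = Z,  H_1 = 0,  H_2 = Z.

H_0: b_0 = 5 − 0 − 4 = 1; torsion from ∂_1 factors > 1: none. So H_0 = Z.
H_1: b_1 = 9 − 4 − 5 = 0; torsion from ∂_2 factors > 1: none. So H_1 = 0.
H_2: b_2 = 6 − 5 − 0 = 1; torsion from ∂_3 factors > 1: none. So H_2 = Z.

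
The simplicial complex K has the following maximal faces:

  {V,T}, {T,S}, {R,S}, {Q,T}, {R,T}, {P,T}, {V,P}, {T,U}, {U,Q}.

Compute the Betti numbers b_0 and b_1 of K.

Order the vertices as P < Q < R < S < T < U < V. Listing each simplex with vertices in this order, K has dimension 1 with simplices:

  0-simplices (7): P, Q, R, S, T, U, V
  1-simplices (9): PT, PV, QT, QU, RS, RT, ST, TU, TV

Hence C_0 ≅ Z^7, C_1 ≅ Z^9.

∂_1: C_1 → C_0 is given by ∂[p,q] = [q] − [p]. For instance
  ∂QU = U − Q.
The 7×9 boundary matrix has rank 6 and Smith normal form diag(1,1,1,1,1,1).

Computing H_k = (kernel of ∂_k) / (image of ∂_{k+1}):

  H_0: rank C_0 − rank ∂_1 = 7 − 6 = 1, and the invariant factors of ∂_1 are all 1, so H_0 ≅ Z.
  H_1: rank ker ∂_1 − rank ∂_2 = (9 − 6) − 0 = 3, and there is no ∂_2, so H_1 ≅ Z^3.

Hence the Betti numbers are b_0 = 1, b_1 = 3.

b_0 = 1, b_1 = 3.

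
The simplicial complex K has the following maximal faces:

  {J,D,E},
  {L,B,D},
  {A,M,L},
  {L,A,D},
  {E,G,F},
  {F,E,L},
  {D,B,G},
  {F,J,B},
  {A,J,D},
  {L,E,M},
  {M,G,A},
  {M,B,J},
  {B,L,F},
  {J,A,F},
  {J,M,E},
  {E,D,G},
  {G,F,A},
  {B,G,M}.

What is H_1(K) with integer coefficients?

Take the total order A < B < D < E < F < G < J < L < M on the vertex set. Then K (dimension 2) consists of the simplices:

  0-simplices (9): A, B, D, E, F, G, J, L, M
  1-simplices (27): AD, AF, AG, AJ, AL, AM, BD, BF, BG, BJ, BL, BM, DE, DG, DJ, DL, EF, EG, EJ, EL, EM, FG, FJ, FL, GM, JM, LM
  2-simplices (18): ADJ, ADL, AFG, AFJ, AGM, ALM, BDG, BDL, BFJ, BFL, BGM, BJM, DEG, DEJ, EFG, EFL, EJM, ELM

Hence C_0 ≅ Z^9, C_1 ≅ Z^27, C_2 ≅ Z^18.

∂_1: C_1 → C_0 maps an edge to its endpoints' difference, ∂[p,q] = q − p. For instance
  ∂BJ = J − B.
As a 9×27 matrix over Z this has rank 8, with invariant factors (1,1,1,1,1,1,1,1).

∂_2: C_2 → C_1 sends each 2-simplex [p,q,r] to [q,r] − [p,r] + [p,q]. For instance
  ∂AGM = GM − AM + AG,
  ∂BFJ = FJ − BJ + BF.
This gives a 27×18 integer matrix of rank 17; reducing to Smith normal form yields diagonal entries (1,1,1,1,1,1,1,1,1,1,1,1,1,1,1,1,1).

Reading off H_k = ker ∂_k / im ∂_{k+1}:

  H_1: rank ker ∂_1 − rank ∂_2 = (27 − 8) − 17 = 2, and the invariant factors of ∂_2 are all 1, so H_1 ≅ Z^2.

(K is a triangulation of the torus T^2.)

H_1 = Z^2.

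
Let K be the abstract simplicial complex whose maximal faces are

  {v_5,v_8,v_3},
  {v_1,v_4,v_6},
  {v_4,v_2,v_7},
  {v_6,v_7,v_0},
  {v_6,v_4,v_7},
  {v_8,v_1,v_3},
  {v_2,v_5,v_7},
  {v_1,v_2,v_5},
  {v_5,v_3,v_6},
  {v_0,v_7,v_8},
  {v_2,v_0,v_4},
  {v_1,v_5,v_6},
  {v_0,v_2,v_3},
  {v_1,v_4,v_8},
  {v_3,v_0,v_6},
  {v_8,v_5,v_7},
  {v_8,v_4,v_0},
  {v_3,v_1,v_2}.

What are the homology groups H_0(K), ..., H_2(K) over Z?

Take the total order v_0 < v_1 < v_2 < v_3 < v_4 < v_5 < v_6 < v_7 < v_8 on the vertex set. Then K (dimension 2) consists of the simplices:

  0-simplices (9): [v_0], [v_1], [v_2], [v_3], [v_4], [v_5], [v_6], [v_7], [v_8]
  1-simplices (27): (27 of them)
  2-simplices (18): (18 of them)

giving chain groups C_0 ≅ Z^9, C_1 ≅ Z^27, C_2 ≅ Z^18.

The boundary map ∂_1: C_1 → C_0 sends each edge [p,q] (with p < q) to q − p. For instance
  ∂[v_3,v_5] = [v_5] − [v_3].
The resulting 9×27 matrix has rank 8, and its Smith normal form has invariant factors (1,1,1,1,1,1,1,1).

∂_2: C_2 → C_1 acts by ∂[p,q,r] = [q,r] − [p,r] + [p,q]. For instance
  ∂[v_0,v_3,v_6] = [v_3,v_6] − [v_0,v_6] + [v_0,v_3],
  ∂[v_5,v_7,v_8] = [v_7,v_8] − [v_5,v_8] + [v_5,v_7].
This gives a 27×18 integer matrix of rank 18; reducing to Smith normal form yields diagonal entries (1,1,1,1,1,1,1,1,1,1,1,1,1,1,1,1,1,2).

From H_k ≅ ker(∂_k) / im(∂_{k+1}) we obtain:

  H_0: rank C_0 − rank ∂_1 = 9 − 8 = 1, and the invariant factors of ∂_1 are all 1, so H_0 = Z.
  H_1: rank ker ∂_1 − rank ∂_2 = (27 − 8) − 18 = 1, and ∂_2 has invariant factor 2 > 1, so H_1 = Z ⊕ Z_2.
  H_2: rank ker ∂_2 − rank ∂_3 = (18 − 18) − 0 = 0, and there is no ∂_3, so H_2 = 0.

(K is a triangulation of the Klein bottle.)

H_0 ≅ Z,  H_1 ≅ Z ⊕ Z_2,  H_2 = 0.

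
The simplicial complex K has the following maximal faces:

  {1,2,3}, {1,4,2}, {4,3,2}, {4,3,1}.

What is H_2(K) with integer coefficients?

Take the total order 1 < 2 < 3 < 4 on the vertex set. Then K (dimension 2) consists of the simplices:

  0-simplices (4): [1], [2], [3], [4]
  1-simplices (6): [1,2], [1,3], [1,4], [2,3], [2,4], [3,4]
  2-simplices (4): [1,2,3], [1,2,4], [1,3,4], [2,3,4]

so the chain groups are C_0 ≅ Z^4, C_1 ≅ Z^6, C_2 ≅ Z^4.

∂_1: C_1 → C_0 sends each edge [p,q] (with p < q) to q − p.
The 4×6 boundary matrix has rank 3 and Smith normal form diag(1,1,1).

Boundary ∂_2: C_2 → C_1 acts by ∂[p,q,r] = [q,r] − [p,r] + [p,q]. For instance
  ∂[2,3,4] = [3,4] − [2,4] + [2,3],
  ∂[1,2,3] = [2,3] − [1,3] + [1,2].
As a 6×4 matrix over Z this has rank 3, with invariant factors (1,1,1).

From H_k ≅ ker(∂_k) / im(∂_{k+1}) we obtain:

  H_2: rank ker ∂_2 − rank ∂_3 = (4 − 3) − 0 = 1, and there is no ∂_3, so H_2 ≅ Z.

(K is a triangulation of the 2-sphere S^2.)

H_2 ≅ Z.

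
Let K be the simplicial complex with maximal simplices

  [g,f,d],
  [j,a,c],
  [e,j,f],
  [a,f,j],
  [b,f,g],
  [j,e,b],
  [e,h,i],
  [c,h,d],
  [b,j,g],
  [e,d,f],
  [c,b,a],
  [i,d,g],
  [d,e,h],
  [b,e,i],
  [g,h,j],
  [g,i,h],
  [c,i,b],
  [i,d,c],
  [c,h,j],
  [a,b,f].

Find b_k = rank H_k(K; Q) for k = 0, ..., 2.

b_0 = 1, b_1 = 1, b_2 = 0.

Fix the vertex order a < b < c < d < e < f < g < h < i < j and write every simplex with vertices in increasing order. Then dim K = 2 and the simplices of K are:

  0-simplices (10): a, b, c, d, e, f, g, h, i, j
  1-simplices (30): ab, ac, af, aj, bc, be, bf, bg, bi, bj, cd, ch, ci, cj, de, df, dg, dh, di, ef, eh, ei, ej, fg, fj, gh, gi, gj, hi, hj
  2-simplices (20): abc, abf, acj, afj, bci, bei, bej, bfg, bgj, cdh, cdi, chj, def, deh, dfg, dgi, efj, ehi, ghi, ghj

giving chain groups C_0 ≅ Z^10, C_1 ≅ Z^30, C_2 ≅ Z^20.

The boundary map ∂_1: C_1 → C_0 is given by ∂[p,q] = [q] − [p]. For instance
  ∂bj = j − b.
This gives a 10×30 integer matrix of rank 9; reducing to Smith normal form yields diagonal entries (1,1,1,1,1,1,1,1,1).

∂_2: C_2 → C_1 maps a triangle to the signed sum of its edges. For instance
  ∂dfg = fg − dg + df,
  ∂ehi = hi − ei + eh.
The 30×20 boundary matrix has rank 20 and Smith normal form diag(1,1,1,1,1,1,1,1,1,1,1,1,1,1,1,1,1,1,1,2).

From H_k ≅ ker(∂_k) / im(∂_{k+1}) we obtain:

  H_0: rank C_0 − rank ∂_1 = 10 − 9 = 1, and the invariant factors of ∂_1 are all 1, so H_0 ≅ Z.
  H_1: rank ker ∂_1 − rank ∂_2 = (30 − 9) − 20 = 1, and ∂_2 has invariant factor 2 > 1, so H_1 ≅ Z ⊕ Z/2.
  H_2: rank ker ∂_2 − rank ∂_3 = (20 − 20) − 0 = 0, and there is no ∂_3, so H_2 ≅ 0.

As a check, the Euler characteristic is 10 − 30 + 20 = 0, which agrees with 1 − 1 + 0 = 0.

Hence the Betti numbers are b_0 = 1, b_1 = 1, b_2 = 0.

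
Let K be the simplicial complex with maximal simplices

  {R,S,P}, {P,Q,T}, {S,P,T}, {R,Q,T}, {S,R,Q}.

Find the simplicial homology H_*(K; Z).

We work with the vertex ordering P < Q < R < S < T. The simplices of K, each written with vertices in increasing order, are:

  0-simplices (5): P, Q, R, S, T
  1-simplices (10): PQ, PR, PS, PT, QR, QS, QT, RS, RT, ST
  2-simplices (5): PQT, PRS, PST, QRS, QRT

Hence C_0 ≅ Z^5, C_1 ≅ Z^10, C_2 ≅ Z^5.

Boundary ∂_1: C_1 → C_0 sends each edge [p,q] (with p < q) to q − p.
As a 5×10 matrix over Z this has rank 4, with invariant factors (1,1,1,1).

∂_2: C_2 → C_1 acts by ∂[p,q,r] = [q,r] − [p,r] + [p,q]. For instance
  ∂QRT = RT − QT + QR,
  ∂PST = ST − PT + PS.
This gives a 10×5 integer matrix of rank 5; reducing to Smith normal form yields diagonal entries (1,1,1,1,1).

Computing H_k = (kernel of ∂_k) / (image of ∂_{k+1}):

  H_0: rank C_0 − rank ∂_1 = 5 − 4 = 1, and the invariant factors of ∂_1 are all 1, so H_0 ≅ Z.
  H_1: rank ker ∂_1 − rank ∂_2 = (10 − 4) − 5 = 1, and the invariant factors of ∂_2 are all 1, so H_1 ≅ Z.
  H_2: rank ker ∂_2 − rank ∂_3 = (5 − 5) − 0 = 0, and there is no ∂_3, so H_2 ≅ 0.

(K is a triangulation of the Möbius band.)

H_0 ≅ Z,  H_1 ≅ Z,  H_2 = 0.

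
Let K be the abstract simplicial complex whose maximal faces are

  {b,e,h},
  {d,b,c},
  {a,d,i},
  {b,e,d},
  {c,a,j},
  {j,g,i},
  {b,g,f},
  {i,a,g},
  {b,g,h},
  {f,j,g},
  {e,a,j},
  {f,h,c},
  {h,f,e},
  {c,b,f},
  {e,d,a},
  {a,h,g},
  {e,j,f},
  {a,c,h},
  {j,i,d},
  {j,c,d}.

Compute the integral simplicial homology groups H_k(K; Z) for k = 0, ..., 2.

Take the total order a < b < c < d < e < f < g < h < i < j on the vertex set. Then K (dimension 2) consists of the simplices:

  0-simplices (10): a, b, c, d, e, f, g, h, i, j
  1-simplices (30): ac, ad, ae, ag, ah, ai, aj, bc, bd, be, bf, bg, bh, cd, cf, ch, cj, de, di, dj, ef, eh, ej, fg, fh, fj, gh, gi, gj, ij
  2-simplices (20): ach, acj, ade, adi, aej, agh, agi, bcd, bcf, bde, beh, bfg, bgh, cdj, cfh, dij, efh, efj, fgj, gij

Hence C_0 ≅ Z^10, C_1 ≅ Z^30, C_2 ≅ Z^20.

Boundary ∂_1: C_1 → C_0 sends each edge [p,q] (with p < q) to q − p.
As a 10×30 matrix over Z this has rank 9, with invariant factors (1,1,1,1,1,1,1,1,1).

∂_2: C_2 → C_1 acts by ∂[p,q,r] = [q,r] − [p,r] + [p,q]. For instance
  ∂ade = de − ae + ad,
  ∂bcd = cd − bd + bc.
This gives a 30×20 integer matrix of rank 20; reducing to Smith normal form yields diagonal entries (1,1,1,1,1,1,1,1,1,1,1,1,1,1,1,1,1,1,1,2).

Now H_k = ker ∂_k / im ∂_{k+1}, so:

  H_0: rank C_0 − rank ∂_1 = 10 − 9 = 1, and the invariant factors of ∂_1 are all 1, so H_0 = Z.
  H_1: rank ker ∂_1 − rank ∂_2 = (30 − 9) − 20 = 1, and ∂_2 has invariant factor 2 > 1, so H_1 = Z ⊕ Z/2.
  H_2: rank ker ∂_2 − rank ∂_3 = (20 − 20) − 0 = 0, and there is no ∂_3, so H_2 = 0.

H_0 = Z,  H_1 = Z ⊕ Z/2,  H_2 = 0.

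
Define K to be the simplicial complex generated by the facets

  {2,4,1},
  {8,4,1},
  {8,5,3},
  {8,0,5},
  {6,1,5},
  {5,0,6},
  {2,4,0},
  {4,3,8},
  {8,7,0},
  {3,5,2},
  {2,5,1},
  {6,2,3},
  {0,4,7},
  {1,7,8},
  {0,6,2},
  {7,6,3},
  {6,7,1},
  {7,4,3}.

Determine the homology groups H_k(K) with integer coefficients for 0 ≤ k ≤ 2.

We work with the vertex ordering 0 < 1 < 2 < 3 < 4 < 5 < 6 < 7 < 8. The simplices of K, each written with vertices in increasing order, are:

  0-simplices (9): [0], [1], [2], [3], [4], [5], [6], [7], [8]
  1-simplices (27): (27 of them)
  2-simplices (18): [0,2,4], [0,2,6], [0,4,7], [0,5,6], [0,5,8], [0,7,8], [1,2,4], [1,2,5], [1,4,8], [1,5,6], [1,6,7], [1,7,8], [2,3,5], [2,3,6], [3,4,7], [3,4,8], [3,5,8], [3,6,7]

so the chain groups are C_0 ≅ Z^9, C_1 ≅ Z^27, C_2 ≅ Z^18.

The boundary map ∂_1: C_1 → C_0 maps an edge to its endpoints' difference, ∂[p,q] = q − p. For instance
  ∂[1,4] = [4] − [1].
The resulting 9×27 matrix has rank 8, and its Smith normal form has invariant factors (1,1,1,1,1,1,1,1).

The boundary map ∂_2: C_2 → C_1 sends each 2-simplex [p,q,r] to [q,r] − [p,r] + [p,q]. For instance
  ∂[1,2,5] = [2,5] − [1,5] + [1,2],
  ∂[0,4,7] = [4,7] − [0,7] + [0,4].
As a 27×18 matrix over Z this has rank 18, with invariant factors (1,1,1,1,1,1,1,1,1,1,1,1,1,1,1,1,1,2).

Reading off H_k = ker ∂_k / im ∂_{k+1}:

  H_0: rank C_0 − rank ∂_1 = 9 − 8 = 1, and the invariant factors of ∂_1 are all 1, so H_0 ≅ Z.
  H_1: rank ker ∂_1 − rank ∂_2 = (27 − 8) − 18 = 1, and ∂_2 has invariant factor 2 > 1, so H_1 ≅ Z ⊕ Z/2Z.
  H_2: rank ker ∂_2 − rank ∂_3 = (18 − 18) − 0 = 0, and there is no ∂_3, so H_2 ≅ 0.

(K is a triangulation of the Klein bottle.)

H_0 ≅ Z,  H_1 ≅ Z ⊕ Z/2Z,  H_2 = 0.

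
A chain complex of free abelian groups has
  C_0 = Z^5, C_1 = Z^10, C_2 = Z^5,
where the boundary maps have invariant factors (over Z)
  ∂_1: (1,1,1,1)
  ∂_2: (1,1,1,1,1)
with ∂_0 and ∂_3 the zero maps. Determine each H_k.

H_0 = Z,  H_1 = Z,  H_2 = 0.

H_0: b_0 = 5 − 0 − 4 = 1; torsion from ∂_1 factors > 1: none. So H_0 = Z.
H_1: b_1 = 10 − 4 − 5 = 1; torsion from ∂_2 factors > 1: none. So H_1 = Z.
H_2: b_2 = 5 − 5 − 0 = 0; torsion from ∂_3 factors > 1: none. So H_2 = 0.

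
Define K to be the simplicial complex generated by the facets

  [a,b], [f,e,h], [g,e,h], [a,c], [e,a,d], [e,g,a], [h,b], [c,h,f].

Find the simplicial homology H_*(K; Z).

Order the vertices as a < b < c < d < e < f < g < h. Listing each simplex with vertices in this order, K has dimension 2 with simplices:

  0-simplices (8): a, b, c, d, e, f, g, h
  1-simplices (14): ab, ac, ad, ae, ag, bh, cf, ch, de, ef, eg, eh, fh, gh
  2-simplices (5): ade, aeg, cfh, efh, egh

so the chain groups are C_0 ≅ Z^8, C_1 ≅ Z^14, C_2 ≅ Z^5.

∂_1: C_1 → C_0 maps an edge to its endpoints' difference, ∂[p,q] = q − p.
This gives a 8×14 integer matrix of rank 7; reducing to Smith normal form yields diagonal entries (1,1,1,1,1,1,1).

Boundary ∂_2: C_2 → C_1 acts by ∂[p,q,r] = [q,r] − [p,r] + [p,q]. For instance
  ∂aeg = eg − ag + ae,
  ∂cfh = fh − ch + cf.
The 14×5 boundary matrix has rank 5 and Smith normal form diag(1,1,1,1,1).

Computing H_k = (kernel of ∂_k) / (image of ∂_{k+1}):

  H_0: rank C_0 − rank ∂_1 = 8 − 7 = 1, and the invariant factors of ∂_1 are all 1, so H_0 ≅ Z.
  H_1: rank ker ∂_1 − rank ∂_2 = (14 − 7) − 5 = 2, and the invariant factors of ∂_2 are all 1, so H_1 ≅ Z^2.
  H_2: rank ker ∂_2 − rank ∂_3 = (5 − 5) − 0 = 0, and there is no ∂_3, so H_2 ≅ 0.

As a check, the Euler characteristic is 8 − 14 + 5 = -1, which agrees with 1 − 2 + 0 = -1.

H_0 = Z,  H_1 = Z^2,  H_2 = 0.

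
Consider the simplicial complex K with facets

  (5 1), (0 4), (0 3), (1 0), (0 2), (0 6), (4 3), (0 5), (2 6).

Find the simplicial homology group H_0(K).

Order the vertices as 0 < 1 < 2 < 3 < 4 < 5 < 6. Listing each simplex with vertices in this order, K has dimension 1 with simplices:

  0-simplices (7): [0], [1], [2], [3], [4], [5], [6]
  1-simplices (9): [0,1], [0,2], [0,3], [0,4], [0,5], [0,6], [1,5], [2,6], [3,4]

giving chain groups C_0 ≅ Z^7, C_1 ≅ Z^9.

The boundary map ∂_1: C_1 → C_0 is given by ∂[p,q] = [q] − [p]. For instance
  ∂[0,6] = [6] − [0].
As a 7×9 matrix over Z this has rank 6, with invariant factors (1,1,1,1,1,1).

Reading off H_k = ker ∂_k / im ∂_{k+1}:

  H_0: rank C_0 − rank ∂_1 = 7 − 6 = 1, and the invariant factors of ∂_1 are all 1, so H_0 ≅ Z.

H_0 = Z.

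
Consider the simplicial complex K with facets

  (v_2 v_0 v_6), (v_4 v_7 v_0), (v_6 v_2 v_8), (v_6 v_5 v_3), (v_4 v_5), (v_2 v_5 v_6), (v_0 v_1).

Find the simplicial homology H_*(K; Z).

H_0 = Z,  H_1 = Z,  H_2 = 0.

We work with the vertex ordering v_0 < v_1 < v_2 < v_3 < v_4 < v_5 < v_6 < v_7 < v_8. The simplices of K, each written with vertices in increasing order, are:

  0-simplices (9): [v_0], [v_1], [v_2], [v_3], [v_4], [v_5], [v_6], [v_7], [v_8]
  1-simplices (14): [v_0,v_1], [v_0,v_2], [v_0,v_4], [v_0,v_6], [v_0,v_7], [v_2,v_5], [v_2,v_6], [v_2,v_8], [v_3,v_5], [v_3,v_6], [v_4,v_5], [v_4,v_7], [v_5,v_6], [v_6,v_8]
  2-simplices (5): [v_0,v_2,v_6], [v_0,v_4,v_7], [v_2,v_5,v_6], [v_2,v_6,v_8], [v_3,v_5,v_6]

so the chain groups are C_0 ≅ Z^9, C_1 ≅ Z^14, C_2 ≅ Z^5.

The boundary map ∂_1: C_1 → C_0 maps an edge to its endpoints' difference, ∂[p,q] = q − p. For instance
  ∂[v_0,v_7] = [v_7] − [v_0].
This gives a 9×14 integer matrix of rank 8; reducing to Smith normal form yields diagonal entries (1,1,1,1,1,1,1,1).

The boundary map ∂_2: C_2 → C_1 maps a triangle to the signed sum of its edges. For instance
  ∂[v_2,v_6,v_8] = [v_6,v_8] − [v_2,v_8] + [v_2,v_6],
  ∂[v_0,v_4,v_7] = [v_4,v_7] − [v_0,v_7] + [v_0,v_4].
This gives a 14×5 integer matrix of rank 5; reducing to Smith normal form yields diagonal entries (1,1,1,1,1).

Computing H_k = (kernel of ∂_k) / (image of ∂_{k+1}):

  H_0: rank C_0 − rank ∂_1 = 9 − 8 = 1, and the invariant factors of ∂_1 are all 1, so H_0 ≅ Z.
  H_1: rank ker ∂_1 − rank ∂_2 = (14 − 8) − 5 = 1, and the invariant factors of ∂_2 are all 1, so H_1 ≅ Z.
  H_2: rank ker ∂_2 − rank ∂_3 = (5 − 5) − 0 = 0, and there is no ∂_3, so H_2 ≅ 0.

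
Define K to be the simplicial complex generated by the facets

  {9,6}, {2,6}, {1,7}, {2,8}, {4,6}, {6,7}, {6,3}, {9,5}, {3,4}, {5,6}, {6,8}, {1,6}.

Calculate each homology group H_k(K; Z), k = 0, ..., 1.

H_0 = Z,  H_1 = Z^4.

Take the total order 1 < 2 < 3 < 4 < 5 < 6 < 7 < 8 < 9 on the vertex set. Then K (dimension 1) consists of the simplices:

  0-simplices (9): [1], [2], [3], [4], [5], [6], [7], [8], [9]
  1-simplices (12): [1,6], [1,7], [2,6], [2,8], [3,4], [3,6], [4,6], [5,6], [5,9], [6,7], [6,8], [6,9]

Hence C_0 ≅ Z^9, C_1 ≅ Z^12.

Boundary ∂_1: C_1 → C_0 sends each edge [p,q] (with p < q) to q − p. For instance
  ∂[4,6] = [6] − [4].
The resulting 9×12 matrix has rank 8, and its Smith normal form has invariant factors (1,1,1,1,1,1,1,1).

From H_k ≅ ker(∂_k) / im(∂_{k+1}) we obtain:

  H_0: rank C_0 − rank ∂_1 = 9 − 8 = 1, and the invariant factors of ∂_1 are all 1, so H_0 = Z.
  H_1: rank ker ∂_1 − rank ∂_2 = (12 − 8) − 0 = 4, and there is no ∂_2, so H_1 = Z^4.

(K is a triangulation of a wedge of 4 circles.)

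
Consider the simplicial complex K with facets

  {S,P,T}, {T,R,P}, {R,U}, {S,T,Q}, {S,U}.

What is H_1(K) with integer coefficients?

Fix the vertex order P < Q < R < S < T < U and write every simplex with vertices in increasing order. Then dim K = 2 and the simplices of K are:

  0-simplices (6): P, Q, R, S, T, U
  1-simplices (9): PR, PS, PT, QS, QT, RT, RU, ST, SU
  2-simplices (3): PRT, PST, QST

so the chain groups are C_0 ≅ Z^6, C_1 ≅ Z^9, C_2 ≅ Z^3.

Boundary ∂_1: C_1 → C_0 sends each edge [p,q] (with p < q) to q − p.
This gives a 6×9 integer matrix of rank 5; reducing to Smith normal form yields diagonal entries (1,1,1,1,1).

Boundary ∂_2: C_2 → C_1 acts by ∂[p,q,r] = [q,r] − [p,r] + [p,q]. For instance
  ∂PST = ST − PT + PS,
  ∂QST = ST − QT + QS.
This gives a 9×3 integer matrix of rank 3; reducing to Smith normal form yields diagonal entries (1,1,1).

Computing H_k = (kernel of ∂_k) / (image of ∂_{k+1}):

  H_1: rank ker ∂_1 − rank ∂_2 = (9 − 5) − 3 = 1, and the invariant factors of ∂_2 are all 1, so H_1 = Z.

H_1 = Z.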